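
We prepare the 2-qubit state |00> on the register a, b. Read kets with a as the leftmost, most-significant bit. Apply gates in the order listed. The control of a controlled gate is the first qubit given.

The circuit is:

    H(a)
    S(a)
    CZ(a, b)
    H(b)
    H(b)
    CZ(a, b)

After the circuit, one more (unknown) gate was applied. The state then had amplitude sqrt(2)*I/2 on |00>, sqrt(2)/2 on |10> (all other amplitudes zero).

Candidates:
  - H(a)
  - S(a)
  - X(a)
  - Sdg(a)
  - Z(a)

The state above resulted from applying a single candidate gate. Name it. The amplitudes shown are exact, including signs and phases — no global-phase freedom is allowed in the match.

The unique candidate consistent with the amplitudes is X(a).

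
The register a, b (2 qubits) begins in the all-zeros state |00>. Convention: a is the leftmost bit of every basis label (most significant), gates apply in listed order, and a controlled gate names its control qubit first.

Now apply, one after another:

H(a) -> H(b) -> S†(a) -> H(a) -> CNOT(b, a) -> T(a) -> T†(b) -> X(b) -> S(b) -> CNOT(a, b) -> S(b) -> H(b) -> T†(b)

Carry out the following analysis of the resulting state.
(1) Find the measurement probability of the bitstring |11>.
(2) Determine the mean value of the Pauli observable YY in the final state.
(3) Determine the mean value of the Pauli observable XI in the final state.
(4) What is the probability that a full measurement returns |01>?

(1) A full measurement returns |11> with probability sqrt(2)/8 + 1/4.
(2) The observable YY averages to -sqrt(2)/4.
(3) The observable XI averages to -1/2.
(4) A full measurement returns |01> with probability sqrt(2)/8 + 1/4.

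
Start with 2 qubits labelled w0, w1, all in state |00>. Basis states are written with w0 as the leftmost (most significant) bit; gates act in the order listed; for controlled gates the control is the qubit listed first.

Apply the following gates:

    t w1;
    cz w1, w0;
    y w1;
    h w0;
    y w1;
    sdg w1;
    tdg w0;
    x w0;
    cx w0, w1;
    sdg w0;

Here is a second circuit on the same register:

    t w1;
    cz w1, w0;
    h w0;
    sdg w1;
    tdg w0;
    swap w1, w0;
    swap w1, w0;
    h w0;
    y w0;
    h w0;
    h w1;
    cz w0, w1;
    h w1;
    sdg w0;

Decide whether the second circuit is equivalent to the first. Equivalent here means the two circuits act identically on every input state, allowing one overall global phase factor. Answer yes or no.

No, they are not equivalent — no single phase factor reconciles the two unitaries.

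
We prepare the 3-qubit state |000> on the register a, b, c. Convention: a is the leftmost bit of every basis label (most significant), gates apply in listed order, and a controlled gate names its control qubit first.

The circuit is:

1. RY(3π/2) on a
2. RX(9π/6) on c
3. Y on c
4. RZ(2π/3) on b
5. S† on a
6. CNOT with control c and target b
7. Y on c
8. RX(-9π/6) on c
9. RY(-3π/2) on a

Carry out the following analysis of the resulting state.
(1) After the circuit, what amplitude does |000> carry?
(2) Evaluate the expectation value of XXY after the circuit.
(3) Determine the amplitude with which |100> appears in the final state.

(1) |000> carries amplitude (-1 + I)*exp(2*I*pi/3)/4 in the final state.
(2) The observable XXY averages to 0.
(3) |100> carries amplitude (-1 - I)*exp(2*I*pi/3)/4 in the final state.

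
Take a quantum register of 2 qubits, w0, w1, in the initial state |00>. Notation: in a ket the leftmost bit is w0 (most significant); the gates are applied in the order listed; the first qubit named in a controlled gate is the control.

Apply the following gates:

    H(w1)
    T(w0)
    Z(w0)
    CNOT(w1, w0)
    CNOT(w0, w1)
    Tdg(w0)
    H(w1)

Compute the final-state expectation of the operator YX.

The observable YX averages to -sqrt(2)/2.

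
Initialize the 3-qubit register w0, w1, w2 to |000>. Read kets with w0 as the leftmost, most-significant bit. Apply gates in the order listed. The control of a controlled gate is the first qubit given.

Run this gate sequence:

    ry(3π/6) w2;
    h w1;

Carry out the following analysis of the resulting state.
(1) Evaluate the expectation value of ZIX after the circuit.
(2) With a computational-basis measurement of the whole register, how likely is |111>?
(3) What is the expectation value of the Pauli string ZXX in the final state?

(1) In the final state, ZIX has expectation 1.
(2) The probability of measuring |111> is 0.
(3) In the final state, ZXX has expectation 1.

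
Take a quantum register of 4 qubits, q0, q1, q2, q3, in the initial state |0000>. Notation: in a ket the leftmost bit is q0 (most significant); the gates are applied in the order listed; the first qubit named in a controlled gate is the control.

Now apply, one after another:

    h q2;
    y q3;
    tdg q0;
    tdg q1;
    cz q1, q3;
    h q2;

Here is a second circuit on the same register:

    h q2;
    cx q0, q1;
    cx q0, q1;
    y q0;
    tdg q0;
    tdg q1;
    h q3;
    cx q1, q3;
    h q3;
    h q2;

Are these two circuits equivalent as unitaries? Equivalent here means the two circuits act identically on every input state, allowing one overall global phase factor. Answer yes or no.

No, they are not equivalent — no single phase factor reconciles the two unitaries.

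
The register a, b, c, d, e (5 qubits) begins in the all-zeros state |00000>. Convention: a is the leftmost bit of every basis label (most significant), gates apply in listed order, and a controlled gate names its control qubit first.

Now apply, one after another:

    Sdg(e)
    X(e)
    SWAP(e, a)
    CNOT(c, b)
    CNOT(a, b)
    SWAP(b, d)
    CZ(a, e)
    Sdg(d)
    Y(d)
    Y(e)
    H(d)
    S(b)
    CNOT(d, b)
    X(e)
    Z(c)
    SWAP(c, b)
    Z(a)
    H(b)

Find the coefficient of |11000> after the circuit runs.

The amplitude on |11000> is I/2.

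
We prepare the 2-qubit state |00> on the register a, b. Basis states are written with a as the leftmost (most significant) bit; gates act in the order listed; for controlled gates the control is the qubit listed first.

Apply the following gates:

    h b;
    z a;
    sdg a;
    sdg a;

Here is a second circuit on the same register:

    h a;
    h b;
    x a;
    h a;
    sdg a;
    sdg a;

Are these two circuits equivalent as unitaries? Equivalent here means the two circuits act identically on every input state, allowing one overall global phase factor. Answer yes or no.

Yes: on every input state the two circuits agree up to one overall phase factor.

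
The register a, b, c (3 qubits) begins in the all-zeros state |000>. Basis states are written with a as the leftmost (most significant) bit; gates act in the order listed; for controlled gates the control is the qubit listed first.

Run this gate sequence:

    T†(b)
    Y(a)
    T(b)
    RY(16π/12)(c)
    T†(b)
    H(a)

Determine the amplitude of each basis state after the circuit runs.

The resulting statevector has amplitude -sqrt(2)*I/4 on |000>, sqrt(6)*I/4 on |001>, 0 on |010>, 0 on |011>, sqrt(2)*I/4 on |100>, -sqrt(6)*I/4 on |101>, 0 on |110>, 0 on |111>.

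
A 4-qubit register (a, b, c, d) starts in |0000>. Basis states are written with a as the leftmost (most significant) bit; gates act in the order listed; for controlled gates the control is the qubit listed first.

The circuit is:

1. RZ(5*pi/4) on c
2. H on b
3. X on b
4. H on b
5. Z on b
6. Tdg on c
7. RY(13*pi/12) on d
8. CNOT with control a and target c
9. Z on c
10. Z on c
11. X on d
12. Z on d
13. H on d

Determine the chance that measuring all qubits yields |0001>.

Outcome |0001> occurs with probability -sqrt(6)/8 + sqrt(2)/8 + 1/2.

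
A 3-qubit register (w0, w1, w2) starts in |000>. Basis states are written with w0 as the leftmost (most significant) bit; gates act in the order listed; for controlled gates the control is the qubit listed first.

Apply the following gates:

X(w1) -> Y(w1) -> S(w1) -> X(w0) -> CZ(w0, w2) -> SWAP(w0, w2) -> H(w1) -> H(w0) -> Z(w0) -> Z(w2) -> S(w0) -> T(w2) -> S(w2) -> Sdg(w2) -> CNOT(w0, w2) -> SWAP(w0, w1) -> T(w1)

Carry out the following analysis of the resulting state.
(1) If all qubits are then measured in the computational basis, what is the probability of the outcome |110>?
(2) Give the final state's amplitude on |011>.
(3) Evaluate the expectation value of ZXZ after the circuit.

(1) The probability of measuring |110> is 1/4.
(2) The final state's coefficient on |011> equals 0.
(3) The observable ZXZ averages to 0.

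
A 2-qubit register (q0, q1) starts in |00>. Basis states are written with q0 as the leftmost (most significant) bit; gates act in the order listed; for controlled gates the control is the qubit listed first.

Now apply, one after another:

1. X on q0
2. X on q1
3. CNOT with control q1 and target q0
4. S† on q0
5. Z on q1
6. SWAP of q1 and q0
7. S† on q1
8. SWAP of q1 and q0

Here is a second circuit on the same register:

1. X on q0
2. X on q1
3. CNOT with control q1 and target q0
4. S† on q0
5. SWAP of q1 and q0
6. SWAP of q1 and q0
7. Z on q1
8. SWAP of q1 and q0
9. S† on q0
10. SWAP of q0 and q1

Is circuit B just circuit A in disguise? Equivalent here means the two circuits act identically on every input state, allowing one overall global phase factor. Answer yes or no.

No, they are not equivalent — no single phase factor reconciles the two unitaries.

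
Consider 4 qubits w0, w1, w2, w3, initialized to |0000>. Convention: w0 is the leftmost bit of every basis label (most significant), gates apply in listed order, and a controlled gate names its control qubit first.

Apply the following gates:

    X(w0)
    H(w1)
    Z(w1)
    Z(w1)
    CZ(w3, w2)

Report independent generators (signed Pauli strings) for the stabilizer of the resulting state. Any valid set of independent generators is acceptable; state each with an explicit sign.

The stabilizer group can be generated by +IXII, -ZIII, +IIZI, +IIIZ, among other valid generating sets.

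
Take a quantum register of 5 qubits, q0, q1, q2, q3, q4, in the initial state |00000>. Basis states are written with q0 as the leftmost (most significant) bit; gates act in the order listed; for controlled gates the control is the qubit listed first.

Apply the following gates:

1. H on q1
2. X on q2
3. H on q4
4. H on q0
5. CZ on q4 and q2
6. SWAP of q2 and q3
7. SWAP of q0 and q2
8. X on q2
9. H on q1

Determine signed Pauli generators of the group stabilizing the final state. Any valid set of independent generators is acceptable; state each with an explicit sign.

The final state is stabilized by the group generated by +IIXII, -IIIIX, +ZIIII, +IZIII, -IIIZI; other independent generating sets are equally valid.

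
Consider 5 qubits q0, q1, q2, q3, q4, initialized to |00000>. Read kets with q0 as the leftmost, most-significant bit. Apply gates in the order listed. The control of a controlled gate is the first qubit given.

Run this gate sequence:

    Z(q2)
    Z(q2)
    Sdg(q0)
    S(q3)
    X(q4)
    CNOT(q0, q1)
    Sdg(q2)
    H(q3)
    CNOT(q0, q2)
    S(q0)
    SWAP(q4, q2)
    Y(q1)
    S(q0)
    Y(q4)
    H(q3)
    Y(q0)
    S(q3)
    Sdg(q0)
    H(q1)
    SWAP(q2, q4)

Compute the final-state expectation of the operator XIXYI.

The observable XIXYI averages to 0.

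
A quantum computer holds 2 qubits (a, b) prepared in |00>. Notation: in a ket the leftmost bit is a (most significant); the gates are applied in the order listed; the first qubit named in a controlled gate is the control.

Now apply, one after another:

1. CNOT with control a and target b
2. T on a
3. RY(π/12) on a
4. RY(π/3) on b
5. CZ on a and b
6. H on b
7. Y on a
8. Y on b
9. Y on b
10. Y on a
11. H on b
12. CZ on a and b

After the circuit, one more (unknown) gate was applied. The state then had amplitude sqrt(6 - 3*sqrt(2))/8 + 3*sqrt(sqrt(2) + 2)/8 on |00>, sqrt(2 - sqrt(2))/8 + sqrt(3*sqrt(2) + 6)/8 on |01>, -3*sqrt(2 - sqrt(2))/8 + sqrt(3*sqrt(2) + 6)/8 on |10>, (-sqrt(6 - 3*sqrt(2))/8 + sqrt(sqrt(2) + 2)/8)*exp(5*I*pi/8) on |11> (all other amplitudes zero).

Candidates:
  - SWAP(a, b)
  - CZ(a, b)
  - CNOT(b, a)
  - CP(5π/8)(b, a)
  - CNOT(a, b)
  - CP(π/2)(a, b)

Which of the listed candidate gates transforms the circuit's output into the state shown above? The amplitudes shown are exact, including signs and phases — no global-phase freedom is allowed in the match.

The applied gate was CP(5π/8)(b, a). Key observation: the block from step 5 through step 12 cancels to the identity and can be dropped.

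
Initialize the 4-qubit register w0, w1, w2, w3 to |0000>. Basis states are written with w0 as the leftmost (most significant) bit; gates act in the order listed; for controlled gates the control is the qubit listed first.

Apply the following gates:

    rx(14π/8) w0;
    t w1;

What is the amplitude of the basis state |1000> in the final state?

The amplitude on |1000> is -I*sqrt(2 - sqrt(2))/2.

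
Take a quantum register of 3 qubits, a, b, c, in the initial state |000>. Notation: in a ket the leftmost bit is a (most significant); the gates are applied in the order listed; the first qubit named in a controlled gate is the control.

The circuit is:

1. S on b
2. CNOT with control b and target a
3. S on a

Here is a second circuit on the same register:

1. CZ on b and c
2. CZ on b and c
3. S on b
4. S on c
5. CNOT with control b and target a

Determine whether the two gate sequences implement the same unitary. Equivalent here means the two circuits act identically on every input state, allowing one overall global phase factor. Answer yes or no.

No — the two circuits implement different unitaries, even allowing a global phase.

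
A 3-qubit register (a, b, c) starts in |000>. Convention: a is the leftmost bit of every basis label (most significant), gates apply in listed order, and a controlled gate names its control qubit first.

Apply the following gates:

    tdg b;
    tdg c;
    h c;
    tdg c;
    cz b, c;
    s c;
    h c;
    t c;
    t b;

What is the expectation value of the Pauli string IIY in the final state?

The observable IIY averages to -1/2.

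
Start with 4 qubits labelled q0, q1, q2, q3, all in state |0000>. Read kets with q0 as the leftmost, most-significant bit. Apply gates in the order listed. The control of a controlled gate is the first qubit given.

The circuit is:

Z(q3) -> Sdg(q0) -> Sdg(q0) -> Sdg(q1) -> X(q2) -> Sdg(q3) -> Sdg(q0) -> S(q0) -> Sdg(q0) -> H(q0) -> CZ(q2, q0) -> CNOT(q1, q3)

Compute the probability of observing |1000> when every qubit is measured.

A full measurement returns |1000> with probability 0. Key observation: gates 8-9 undo each other exactly, leaving only the rest of the circuit to track.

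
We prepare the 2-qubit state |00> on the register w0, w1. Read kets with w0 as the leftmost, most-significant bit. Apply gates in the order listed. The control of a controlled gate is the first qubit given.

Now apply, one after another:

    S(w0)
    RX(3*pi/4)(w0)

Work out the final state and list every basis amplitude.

The final amplitudes are sqrt(2 - sqrt(2))/2 on |00>, 0 on |01>, -I*sqrt(sqrt(2) + 2)/2 on |10>, 0 on |11>.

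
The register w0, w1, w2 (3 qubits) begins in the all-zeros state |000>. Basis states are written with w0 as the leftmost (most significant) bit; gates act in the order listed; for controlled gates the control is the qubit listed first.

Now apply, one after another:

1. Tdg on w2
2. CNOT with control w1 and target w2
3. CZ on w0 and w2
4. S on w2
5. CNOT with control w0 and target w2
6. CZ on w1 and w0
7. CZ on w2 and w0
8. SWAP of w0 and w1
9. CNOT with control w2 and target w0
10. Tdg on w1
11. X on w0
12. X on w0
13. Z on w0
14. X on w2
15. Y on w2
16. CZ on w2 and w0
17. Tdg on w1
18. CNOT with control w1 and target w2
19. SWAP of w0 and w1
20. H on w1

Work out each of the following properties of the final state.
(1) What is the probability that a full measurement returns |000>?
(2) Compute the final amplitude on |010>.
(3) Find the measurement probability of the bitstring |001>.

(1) Outcome |000> occurs with probability 1/2.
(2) The amplitude on |010> is -sqrt(2)*I/2.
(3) A full measurement returns |001> with probability 0.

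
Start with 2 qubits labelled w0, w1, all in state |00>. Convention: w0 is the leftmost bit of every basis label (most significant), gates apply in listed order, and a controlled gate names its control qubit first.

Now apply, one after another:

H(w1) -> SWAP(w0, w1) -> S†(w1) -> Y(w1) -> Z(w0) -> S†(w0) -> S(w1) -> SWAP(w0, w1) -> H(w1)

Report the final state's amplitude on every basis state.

The final amplitudes are 0 on |00>, 0 on |01>, -1/2 - I/2 on |10>, -1/2 + I/2 on |11>.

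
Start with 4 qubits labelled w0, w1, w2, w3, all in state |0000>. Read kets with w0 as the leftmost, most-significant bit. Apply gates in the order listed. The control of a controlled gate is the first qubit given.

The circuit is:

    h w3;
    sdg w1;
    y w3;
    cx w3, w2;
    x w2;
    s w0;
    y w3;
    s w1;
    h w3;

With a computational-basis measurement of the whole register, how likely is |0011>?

Outcome |0011> occurs with probability 1/4.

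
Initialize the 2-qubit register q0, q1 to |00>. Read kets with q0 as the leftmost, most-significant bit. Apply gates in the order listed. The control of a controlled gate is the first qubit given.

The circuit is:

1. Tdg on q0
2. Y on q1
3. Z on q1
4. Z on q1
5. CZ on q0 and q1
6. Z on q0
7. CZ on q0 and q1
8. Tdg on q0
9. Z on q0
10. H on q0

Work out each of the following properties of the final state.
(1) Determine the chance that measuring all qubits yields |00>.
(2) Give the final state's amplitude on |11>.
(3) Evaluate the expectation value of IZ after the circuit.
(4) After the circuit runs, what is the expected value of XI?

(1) A full measurement returns |00> with probability 0.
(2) |11> carries amplitude sqrt(2)*I/2 in the final state.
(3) In the final state, IZ has expectation -1.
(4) The expectation value of XI is 1.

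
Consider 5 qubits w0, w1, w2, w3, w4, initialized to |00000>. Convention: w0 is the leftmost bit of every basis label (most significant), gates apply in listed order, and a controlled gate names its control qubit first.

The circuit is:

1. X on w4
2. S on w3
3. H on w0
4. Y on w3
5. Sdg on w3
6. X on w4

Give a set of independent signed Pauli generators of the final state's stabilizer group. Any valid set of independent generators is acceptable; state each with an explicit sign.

The final state is stabilized by the group generated by +XIIII, +IZIII, +IIZII, -IIIZI, +IIIIZ; other independent generating sets are equally valid.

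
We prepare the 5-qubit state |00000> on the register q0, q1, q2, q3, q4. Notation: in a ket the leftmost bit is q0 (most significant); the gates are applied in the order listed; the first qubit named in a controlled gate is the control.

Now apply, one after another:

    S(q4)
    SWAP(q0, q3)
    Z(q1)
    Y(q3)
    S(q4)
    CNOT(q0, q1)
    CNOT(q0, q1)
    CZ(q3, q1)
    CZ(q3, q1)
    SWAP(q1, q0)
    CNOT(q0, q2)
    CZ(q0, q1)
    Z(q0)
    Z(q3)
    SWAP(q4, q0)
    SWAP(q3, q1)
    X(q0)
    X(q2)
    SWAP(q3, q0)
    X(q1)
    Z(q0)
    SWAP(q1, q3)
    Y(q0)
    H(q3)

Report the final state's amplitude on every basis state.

The resulting statevector has amplitude sqrt(2)/2 on |11100>, sqrt(2)/2 on |11110>, and 0 on every other basis state. Key observation: gates 8-9 undo each other exactly, leaving only the rest of the circuit to track.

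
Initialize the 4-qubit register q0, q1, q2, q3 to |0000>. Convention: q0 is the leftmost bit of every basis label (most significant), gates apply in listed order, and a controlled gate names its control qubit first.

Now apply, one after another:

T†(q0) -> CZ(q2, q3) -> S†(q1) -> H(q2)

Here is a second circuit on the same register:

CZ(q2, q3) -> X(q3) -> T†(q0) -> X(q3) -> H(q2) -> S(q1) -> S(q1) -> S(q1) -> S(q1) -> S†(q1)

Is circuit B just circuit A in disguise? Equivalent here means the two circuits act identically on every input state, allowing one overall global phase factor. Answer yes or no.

Yes: on every input state the two circuits agree up to one overall phase factor.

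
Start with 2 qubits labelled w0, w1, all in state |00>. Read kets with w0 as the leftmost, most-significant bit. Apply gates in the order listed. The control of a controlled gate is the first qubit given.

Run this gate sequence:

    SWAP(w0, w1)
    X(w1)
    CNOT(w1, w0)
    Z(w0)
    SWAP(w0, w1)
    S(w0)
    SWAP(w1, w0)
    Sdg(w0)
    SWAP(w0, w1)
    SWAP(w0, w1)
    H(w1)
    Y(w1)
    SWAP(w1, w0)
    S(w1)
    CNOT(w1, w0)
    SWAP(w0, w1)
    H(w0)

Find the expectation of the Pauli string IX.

The expectation value of IX is 1.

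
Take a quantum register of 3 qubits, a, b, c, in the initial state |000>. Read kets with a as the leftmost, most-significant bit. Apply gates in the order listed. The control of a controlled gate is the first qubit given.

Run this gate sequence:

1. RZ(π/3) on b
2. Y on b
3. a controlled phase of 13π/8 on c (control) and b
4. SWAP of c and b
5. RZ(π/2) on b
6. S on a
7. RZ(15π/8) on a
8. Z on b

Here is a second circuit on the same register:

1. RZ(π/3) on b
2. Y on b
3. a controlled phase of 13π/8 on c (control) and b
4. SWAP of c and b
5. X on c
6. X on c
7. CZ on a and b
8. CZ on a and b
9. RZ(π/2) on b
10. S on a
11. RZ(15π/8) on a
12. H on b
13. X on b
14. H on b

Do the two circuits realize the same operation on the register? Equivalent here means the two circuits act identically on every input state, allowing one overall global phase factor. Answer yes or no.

Yes: on every input state the two circuits agree up to one overall phase factor.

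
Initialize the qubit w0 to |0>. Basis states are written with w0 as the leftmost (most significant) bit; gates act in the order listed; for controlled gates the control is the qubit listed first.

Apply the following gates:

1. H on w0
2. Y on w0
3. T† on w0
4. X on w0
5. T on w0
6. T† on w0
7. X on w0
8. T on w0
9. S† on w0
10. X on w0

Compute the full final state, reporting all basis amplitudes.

After the circuit, the state carries amplitude sqrt(2)/2 on |0>, -sqrt(2)*I/2 on |1>. Key observation: steps 3-8 multiply out to the identity, so the circuit reduces to the remaining gates.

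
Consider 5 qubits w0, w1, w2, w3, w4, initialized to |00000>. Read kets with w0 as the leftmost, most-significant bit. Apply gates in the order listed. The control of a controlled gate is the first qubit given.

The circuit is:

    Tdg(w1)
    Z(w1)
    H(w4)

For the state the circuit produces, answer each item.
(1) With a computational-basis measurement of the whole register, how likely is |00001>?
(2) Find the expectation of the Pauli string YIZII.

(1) A full measurement returns |00001> with probability 1/2.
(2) In the final state, YIZII has expectation 0.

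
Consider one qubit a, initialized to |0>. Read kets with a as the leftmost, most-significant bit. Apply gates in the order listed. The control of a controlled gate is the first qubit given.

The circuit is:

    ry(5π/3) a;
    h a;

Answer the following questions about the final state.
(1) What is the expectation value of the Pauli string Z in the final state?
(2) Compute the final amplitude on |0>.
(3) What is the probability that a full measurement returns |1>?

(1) The expectation value of Z is -sqrt(3)/2.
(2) The amplitude on |0> is -sqrt(6)/4 + sqrt(2)/4.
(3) Outcome |1> occurs with probability sqrt(3)/4 + 1/2.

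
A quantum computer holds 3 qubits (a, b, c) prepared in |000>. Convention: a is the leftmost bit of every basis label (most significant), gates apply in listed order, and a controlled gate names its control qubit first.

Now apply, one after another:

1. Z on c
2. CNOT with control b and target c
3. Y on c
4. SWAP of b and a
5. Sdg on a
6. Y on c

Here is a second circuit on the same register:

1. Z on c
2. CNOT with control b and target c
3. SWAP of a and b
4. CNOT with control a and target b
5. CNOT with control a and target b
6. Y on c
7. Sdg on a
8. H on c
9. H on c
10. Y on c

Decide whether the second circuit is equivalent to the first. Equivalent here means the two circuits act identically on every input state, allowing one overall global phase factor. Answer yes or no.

Yes, they are equivalent — the unitaries differ by at most a global phase.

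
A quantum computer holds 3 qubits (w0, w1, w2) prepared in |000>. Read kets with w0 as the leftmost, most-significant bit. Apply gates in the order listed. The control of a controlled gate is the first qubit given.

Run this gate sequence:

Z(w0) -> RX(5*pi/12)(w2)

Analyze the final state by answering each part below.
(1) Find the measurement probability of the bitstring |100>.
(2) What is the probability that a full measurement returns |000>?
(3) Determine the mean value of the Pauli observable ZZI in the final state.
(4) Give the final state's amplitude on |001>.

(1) A full measurement returns |100> with probability 0.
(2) The probability of measuring |000> is -sqrt(2)/8 + sqrt(6)/8 + 1/2.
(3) In the final state, ZZI has expectation 1.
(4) |001> carries amplitude -I*sqrt(3*sqrt(2) + 6)/4 + I*sqrt(2 - sqrt(2))/4 in the final state.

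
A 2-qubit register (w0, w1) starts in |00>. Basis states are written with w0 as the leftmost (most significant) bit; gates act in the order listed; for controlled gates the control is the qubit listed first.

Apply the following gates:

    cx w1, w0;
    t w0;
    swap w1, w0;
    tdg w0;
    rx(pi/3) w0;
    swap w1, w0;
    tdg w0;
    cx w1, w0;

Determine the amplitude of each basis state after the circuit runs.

The final amplitudes are sqrt(3)/2 on |00>, 0 on |01>, 0 on |10>, -I/2 on |11>.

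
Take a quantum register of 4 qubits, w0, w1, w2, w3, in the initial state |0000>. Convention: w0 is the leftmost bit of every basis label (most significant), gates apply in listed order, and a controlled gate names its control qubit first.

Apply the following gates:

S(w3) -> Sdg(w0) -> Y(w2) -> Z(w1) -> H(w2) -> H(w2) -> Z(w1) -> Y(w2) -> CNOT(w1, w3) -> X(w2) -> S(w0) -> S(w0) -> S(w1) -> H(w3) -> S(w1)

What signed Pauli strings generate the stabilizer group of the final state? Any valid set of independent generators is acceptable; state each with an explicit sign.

The stabilizer group can be generated by +IIIX, +ZIII, +IZII, -IIZI, among other valid generating sets. Key observation: the block from step 3 through step 8 cancels to the identity and can be dropped.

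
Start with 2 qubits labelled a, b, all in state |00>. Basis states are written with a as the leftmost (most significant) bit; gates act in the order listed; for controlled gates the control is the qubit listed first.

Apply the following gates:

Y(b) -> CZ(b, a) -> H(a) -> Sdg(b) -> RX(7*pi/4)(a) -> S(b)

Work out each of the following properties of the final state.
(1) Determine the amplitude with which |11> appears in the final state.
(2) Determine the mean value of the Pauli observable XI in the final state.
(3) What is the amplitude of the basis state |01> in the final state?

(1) The amplitude on |11> is sqrt(2)*sqrt(2 - sqrt(2))/4 - sqrt(2)*I*sqrt(sqrt(2) + 2)/4.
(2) In the final state, XI has expectation 1.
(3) |01> carries amplitude sqrt(2)*sqrt(2 - sqrt(2))/4 - sqrt(2)*I*sqrt(sqrt(2) + 2)/4 in the final state.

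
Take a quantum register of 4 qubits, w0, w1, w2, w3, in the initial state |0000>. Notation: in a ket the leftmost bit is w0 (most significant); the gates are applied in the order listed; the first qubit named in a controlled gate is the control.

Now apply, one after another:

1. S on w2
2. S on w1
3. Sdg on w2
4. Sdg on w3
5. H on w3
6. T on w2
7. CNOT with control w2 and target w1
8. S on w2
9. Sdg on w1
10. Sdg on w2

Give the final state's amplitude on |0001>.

The final state's coefficient on |0001> equals sqrt(2)/2.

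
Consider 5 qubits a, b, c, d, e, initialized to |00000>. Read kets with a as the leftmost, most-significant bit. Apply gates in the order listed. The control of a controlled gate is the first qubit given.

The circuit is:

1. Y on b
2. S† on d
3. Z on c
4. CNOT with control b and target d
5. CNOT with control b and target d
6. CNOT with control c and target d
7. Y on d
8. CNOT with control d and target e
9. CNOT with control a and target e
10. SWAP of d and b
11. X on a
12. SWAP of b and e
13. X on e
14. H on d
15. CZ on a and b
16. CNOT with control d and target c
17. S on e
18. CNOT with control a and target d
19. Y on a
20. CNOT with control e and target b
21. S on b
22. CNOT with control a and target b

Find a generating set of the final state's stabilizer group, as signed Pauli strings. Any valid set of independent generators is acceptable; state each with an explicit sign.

The stabilizer group can be generated by -IIXXI, +ZIIII, -IZIII, -IIZZI, +IIIIZ, among other valid generating sets.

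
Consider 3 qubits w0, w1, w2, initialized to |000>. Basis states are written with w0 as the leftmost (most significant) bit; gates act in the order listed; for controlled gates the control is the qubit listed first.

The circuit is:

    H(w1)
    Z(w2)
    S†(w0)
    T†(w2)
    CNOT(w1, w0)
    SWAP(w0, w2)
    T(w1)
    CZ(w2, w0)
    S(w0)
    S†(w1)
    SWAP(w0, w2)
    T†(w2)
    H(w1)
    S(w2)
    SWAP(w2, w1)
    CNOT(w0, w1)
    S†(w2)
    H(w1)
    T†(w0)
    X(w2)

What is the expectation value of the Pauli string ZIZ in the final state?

The observable ZIZ averages to 0.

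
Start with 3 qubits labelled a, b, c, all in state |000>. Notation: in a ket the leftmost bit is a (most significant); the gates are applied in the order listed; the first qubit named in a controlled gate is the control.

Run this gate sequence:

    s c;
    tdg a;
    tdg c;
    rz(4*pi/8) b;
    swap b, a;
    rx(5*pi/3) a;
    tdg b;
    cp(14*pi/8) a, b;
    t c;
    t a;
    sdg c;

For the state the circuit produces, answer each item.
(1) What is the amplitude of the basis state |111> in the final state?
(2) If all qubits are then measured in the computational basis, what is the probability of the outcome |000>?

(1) |111> carries amplitude 0 in the final state.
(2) A full measurement returns |000> with probability 3/4.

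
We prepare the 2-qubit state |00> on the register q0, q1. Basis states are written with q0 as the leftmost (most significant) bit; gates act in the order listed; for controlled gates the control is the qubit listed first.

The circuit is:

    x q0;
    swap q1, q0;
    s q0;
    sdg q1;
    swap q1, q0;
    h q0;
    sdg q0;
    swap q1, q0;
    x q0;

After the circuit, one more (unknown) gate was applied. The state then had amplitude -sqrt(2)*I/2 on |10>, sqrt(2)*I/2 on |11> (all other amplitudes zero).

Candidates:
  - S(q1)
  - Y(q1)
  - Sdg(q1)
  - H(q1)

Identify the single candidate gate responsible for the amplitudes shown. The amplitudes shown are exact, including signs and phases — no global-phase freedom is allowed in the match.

The applied gate was S(q1).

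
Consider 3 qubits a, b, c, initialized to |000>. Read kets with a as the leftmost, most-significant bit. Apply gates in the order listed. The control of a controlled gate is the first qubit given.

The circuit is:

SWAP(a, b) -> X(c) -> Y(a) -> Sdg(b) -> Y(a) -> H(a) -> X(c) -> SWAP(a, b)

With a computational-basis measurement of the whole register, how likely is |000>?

Outcome |000> occurs with probability 1/2.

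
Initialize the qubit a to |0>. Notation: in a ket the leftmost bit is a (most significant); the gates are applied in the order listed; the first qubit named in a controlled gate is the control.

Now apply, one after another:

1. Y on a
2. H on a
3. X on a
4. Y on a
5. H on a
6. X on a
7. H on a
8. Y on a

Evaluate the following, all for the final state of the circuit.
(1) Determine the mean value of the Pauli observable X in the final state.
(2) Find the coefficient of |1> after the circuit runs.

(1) In the final state, X has expectation 1.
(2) |1> carries amplitude sqrt(2)*I/2 in the final state.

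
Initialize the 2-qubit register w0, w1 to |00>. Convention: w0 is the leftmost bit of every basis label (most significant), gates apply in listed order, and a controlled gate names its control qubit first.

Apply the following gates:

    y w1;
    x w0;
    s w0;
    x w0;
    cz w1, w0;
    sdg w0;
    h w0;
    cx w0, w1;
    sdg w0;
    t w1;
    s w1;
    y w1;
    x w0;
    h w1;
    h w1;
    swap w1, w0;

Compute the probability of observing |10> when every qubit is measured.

The probability of measuring |10> is 1/2.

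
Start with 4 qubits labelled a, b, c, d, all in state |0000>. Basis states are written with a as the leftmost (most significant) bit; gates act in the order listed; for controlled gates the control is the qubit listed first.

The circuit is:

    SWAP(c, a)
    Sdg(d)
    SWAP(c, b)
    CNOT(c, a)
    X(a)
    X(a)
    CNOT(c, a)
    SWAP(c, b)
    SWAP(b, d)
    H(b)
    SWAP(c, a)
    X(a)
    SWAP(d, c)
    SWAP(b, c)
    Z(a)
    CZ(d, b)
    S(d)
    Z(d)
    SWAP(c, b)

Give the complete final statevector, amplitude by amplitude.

The final amplitudes are -sqrt(2)/2 on |1000>, -sqrt(2)/2 on |1100>, and 0 on every other basis state. Key observation: gates 3-8 undo each other exactly, leaving only the rest of the circuit to track.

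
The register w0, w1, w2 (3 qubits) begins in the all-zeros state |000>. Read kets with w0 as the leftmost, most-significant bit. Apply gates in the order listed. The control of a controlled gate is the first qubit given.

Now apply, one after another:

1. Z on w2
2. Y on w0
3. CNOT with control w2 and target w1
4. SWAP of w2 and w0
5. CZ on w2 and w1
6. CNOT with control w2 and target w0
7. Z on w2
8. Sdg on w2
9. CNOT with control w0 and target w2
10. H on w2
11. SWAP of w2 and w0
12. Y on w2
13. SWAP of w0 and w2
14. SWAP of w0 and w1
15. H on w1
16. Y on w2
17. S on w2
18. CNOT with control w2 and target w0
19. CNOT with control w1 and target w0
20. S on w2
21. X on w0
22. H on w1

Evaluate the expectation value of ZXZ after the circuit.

In the final state, ZXZ has expectation -1.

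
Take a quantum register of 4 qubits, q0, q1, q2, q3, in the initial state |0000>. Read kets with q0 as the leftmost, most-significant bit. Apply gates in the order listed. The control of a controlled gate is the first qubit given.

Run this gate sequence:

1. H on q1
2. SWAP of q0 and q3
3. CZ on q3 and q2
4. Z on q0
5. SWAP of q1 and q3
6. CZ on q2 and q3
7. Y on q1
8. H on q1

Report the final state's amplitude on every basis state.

After the circuit, the state carries amplitude I/2 on |0000>, I/2 on |0001>, -I/2 on |0100>, -I/2 on |0101>, and 0 on every other basis state.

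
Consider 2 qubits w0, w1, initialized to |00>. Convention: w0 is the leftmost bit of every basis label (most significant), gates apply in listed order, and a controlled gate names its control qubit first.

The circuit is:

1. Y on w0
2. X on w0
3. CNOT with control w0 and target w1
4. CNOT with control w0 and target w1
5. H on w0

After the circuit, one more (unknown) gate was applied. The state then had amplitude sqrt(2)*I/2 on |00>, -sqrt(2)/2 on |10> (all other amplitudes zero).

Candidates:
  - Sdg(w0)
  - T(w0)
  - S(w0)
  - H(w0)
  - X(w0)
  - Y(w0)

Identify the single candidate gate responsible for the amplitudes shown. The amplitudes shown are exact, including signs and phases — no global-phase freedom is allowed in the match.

It was S(w0) that produced the state shown. Key observation: the block from step 3 through step 4 cancels to the identity and can be dropped.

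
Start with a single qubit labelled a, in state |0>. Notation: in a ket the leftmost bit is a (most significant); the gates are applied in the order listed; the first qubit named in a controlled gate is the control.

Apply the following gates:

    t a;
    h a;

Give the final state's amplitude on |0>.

The final state's coefficient on |0> equals sqrt(2)/2.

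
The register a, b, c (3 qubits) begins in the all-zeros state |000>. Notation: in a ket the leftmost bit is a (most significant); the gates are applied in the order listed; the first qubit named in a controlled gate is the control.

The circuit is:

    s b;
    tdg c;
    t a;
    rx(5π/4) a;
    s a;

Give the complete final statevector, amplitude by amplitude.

The resulting statevector has amplitude -sqrt(2 - sqrt(2))/2 on |000>, sqrt(sqrt(2) + 2)/2 on |100>, and 0 on every other basis state.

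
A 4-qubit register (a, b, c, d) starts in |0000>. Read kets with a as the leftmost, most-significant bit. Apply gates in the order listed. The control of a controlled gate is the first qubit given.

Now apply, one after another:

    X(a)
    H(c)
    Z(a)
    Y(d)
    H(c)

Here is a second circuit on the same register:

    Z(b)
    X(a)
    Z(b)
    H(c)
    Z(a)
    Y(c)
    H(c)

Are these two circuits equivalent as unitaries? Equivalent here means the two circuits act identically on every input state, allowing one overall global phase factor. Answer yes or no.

No — the two circuits implement different unitaries, even allowing a global phase.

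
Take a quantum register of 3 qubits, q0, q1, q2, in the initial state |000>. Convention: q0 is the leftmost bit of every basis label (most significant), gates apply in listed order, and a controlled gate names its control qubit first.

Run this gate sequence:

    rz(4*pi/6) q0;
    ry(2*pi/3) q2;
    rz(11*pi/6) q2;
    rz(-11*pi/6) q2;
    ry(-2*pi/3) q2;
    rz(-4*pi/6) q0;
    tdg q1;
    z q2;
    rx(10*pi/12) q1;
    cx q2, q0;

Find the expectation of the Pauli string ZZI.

In the final state, ZZI has expectation -sqrt(3)/2. Key observation: steps 1-6 multiply out to the identity, so the circuit reduces to the remaining gates.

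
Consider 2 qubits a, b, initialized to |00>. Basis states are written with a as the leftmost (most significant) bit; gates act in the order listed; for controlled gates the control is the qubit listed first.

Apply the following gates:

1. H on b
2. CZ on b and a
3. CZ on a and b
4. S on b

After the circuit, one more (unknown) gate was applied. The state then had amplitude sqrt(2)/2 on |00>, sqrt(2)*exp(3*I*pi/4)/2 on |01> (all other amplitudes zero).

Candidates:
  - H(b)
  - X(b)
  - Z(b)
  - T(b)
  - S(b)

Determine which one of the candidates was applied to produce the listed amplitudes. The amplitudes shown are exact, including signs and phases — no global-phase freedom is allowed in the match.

It was T(b) that produced the state shown.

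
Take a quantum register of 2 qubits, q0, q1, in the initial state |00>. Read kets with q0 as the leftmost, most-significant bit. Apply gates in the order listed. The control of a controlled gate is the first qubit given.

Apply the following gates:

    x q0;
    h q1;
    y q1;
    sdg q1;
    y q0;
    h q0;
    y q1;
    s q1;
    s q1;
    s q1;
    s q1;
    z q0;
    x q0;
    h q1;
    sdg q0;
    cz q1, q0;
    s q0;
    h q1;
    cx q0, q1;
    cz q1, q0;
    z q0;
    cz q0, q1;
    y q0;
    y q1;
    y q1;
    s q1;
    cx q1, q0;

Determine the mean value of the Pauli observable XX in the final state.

The observable XX averages to -1. Key observation: the block from step 8 through step 11 cancels to the identity and can be dropped.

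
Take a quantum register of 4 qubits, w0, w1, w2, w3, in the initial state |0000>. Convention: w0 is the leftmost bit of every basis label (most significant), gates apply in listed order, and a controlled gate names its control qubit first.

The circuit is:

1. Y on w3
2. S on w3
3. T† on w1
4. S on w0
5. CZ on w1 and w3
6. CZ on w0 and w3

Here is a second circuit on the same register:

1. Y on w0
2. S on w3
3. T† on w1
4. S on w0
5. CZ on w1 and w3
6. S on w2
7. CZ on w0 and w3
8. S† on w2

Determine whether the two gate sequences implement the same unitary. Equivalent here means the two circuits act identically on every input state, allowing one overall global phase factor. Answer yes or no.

No: there is an input state on which the two circuits produce genuinely different outputs (not merely differing by a phase).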